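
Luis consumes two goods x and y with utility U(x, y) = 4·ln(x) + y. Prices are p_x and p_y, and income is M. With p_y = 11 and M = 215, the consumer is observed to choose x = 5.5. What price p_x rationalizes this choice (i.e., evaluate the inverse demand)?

p_x = 8

MU_x = 4/x, MU_y = 1. Tangency: 4/x = p_x/p_y.
So x*(p_x,p_y) = 4·p_y/p_x, independent of income; and y* = (M − 4·p_y)/p_y.
Set x* = 5.5 in the demand function and solve for p_x: p_x = 8.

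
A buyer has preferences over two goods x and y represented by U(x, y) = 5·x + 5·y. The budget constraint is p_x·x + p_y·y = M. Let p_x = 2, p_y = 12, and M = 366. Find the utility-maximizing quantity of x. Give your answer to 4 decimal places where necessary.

Perfect substitutes: compare marginal utility per dollar. 5/p_x vs 5/p_y → 2.5 vs 0.4167.
x gives more utility per dollar, so spend all income on x: x* = M/p_x, y* = 0.
Numerically: x* = 183, y* = 0.

x* = 183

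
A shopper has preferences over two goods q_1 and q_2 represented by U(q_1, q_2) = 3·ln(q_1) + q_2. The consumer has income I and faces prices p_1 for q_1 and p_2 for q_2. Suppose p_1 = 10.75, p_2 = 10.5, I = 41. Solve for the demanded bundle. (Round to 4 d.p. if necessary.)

Set MRS = p_1/p_2: (3/q_1)/1 = p_1/p_2.
So q_1*(p_1,p_2) = 3·p_2/p_1, independent of income; and q_2* = (I − 3·p_2)/p_2.
At the given prices: q_1* = 3·10.5/10.75 = 2.9302, and q_2* = 0.9048.

q_1* = 2.9302, q_2* = 0.9048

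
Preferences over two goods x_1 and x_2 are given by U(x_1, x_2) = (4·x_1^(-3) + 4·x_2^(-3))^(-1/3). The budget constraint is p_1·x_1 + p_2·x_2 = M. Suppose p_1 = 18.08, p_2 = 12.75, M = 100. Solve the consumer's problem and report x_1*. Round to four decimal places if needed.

x_1* = 3.1256

MU_x_1 ∝ 4·x_1^(-4), MU_x_2 ∝ 4·x_2^(-4), so MRS = (x_2/x_1)^(4) = p_1/p_2.
Hence x_2/x_1 = (p_1/p_2)^(1/(4)), i.e. raised to the 0.25 power.
Substitute x_2 = (x_2/x_1)·x_1 into the budget: x_1* = M/(p_1 + p_2·(x_2/x_1)).
Numerically x_2/x_1 = 1.091244, so x_1* = 100/(18.08 + 12.75·1.091244) = 3.1256.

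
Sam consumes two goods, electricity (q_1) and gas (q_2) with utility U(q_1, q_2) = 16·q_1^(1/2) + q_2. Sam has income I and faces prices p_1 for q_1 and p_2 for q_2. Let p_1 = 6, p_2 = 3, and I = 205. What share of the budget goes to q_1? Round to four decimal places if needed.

share on q_1 = 0.4683

Set MRS = p_1/p_2: 8·q_1^(−1/2) = p_1/p_2.
Solve: √q_1 = 8·p_2/p_1, so q_1*(p_1,p_2) = (8·p_2/p_1)², and q_2* = (I − p_1·q_1*)/p_2.
Plugging in: q_1* = (8·3/6)² = 16, q_2* = 36.3333.
Expenditure on q_1: 6·16 = 96; share = 0.4683.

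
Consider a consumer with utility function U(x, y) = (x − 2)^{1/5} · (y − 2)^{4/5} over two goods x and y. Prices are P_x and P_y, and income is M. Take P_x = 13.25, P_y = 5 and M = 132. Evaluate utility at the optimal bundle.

Discretionary income = 132 − 2·13.25 − 2·5 = 95.5; x* = 2 + 0.2·95.5/13.25 = 3.4415; y* = 2 + 0.8·95.5/5 = 17.28.
Utility at the optimum: U(3.4415, 17.28) = 9.5293.

V = 9.5293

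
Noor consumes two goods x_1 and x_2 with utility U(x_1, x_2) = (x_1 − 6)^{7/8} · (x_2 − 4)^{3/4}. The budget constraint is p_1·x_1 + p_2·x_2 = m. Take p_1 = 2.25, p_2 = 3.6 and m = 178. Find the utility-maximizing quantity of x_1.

This is Cobb-Douglas in (x_1−6, x_2−4): tangency gives 0.875·p_2·(x_2−4) = 0.75·p_1·(x_1−6).
After buying the subsistence bundle (6, 4), a share 7/13 of the remaining income goes to x_1: x_1* = 6 + 7/13·(m − 6p_1 − 4p_2)/p_1.
Discretionary income = 178 − 6·2.25 − 4·3.6 = 150.1; x_1* = 6 + 7/13·150.1/2.25 = 41.9214.

x_1* = 41.9214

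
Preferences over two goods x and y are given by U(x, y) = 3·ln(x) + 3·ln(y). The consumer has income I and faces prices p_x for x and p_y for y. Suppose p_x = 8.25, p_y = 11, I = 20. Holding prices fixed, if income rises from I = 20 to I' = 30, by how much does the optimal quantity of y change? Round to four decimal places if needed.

The MRS is y/x. Set MRS = p_x/p_y.
Rearranging, p_y·y = p_x·x. Substituting into the budget gives p_x·x·(1 + 1) = I.
Demand: x*(p_x,p_y,I) = 0.5·I/p_x and y* = 0.5·I/p_y.
At p_x=8.25, p_y=11, I=20: y* = 0.5·20/11 = 0.9091.
At I' = 30: y* = 1.3636. Change: 1.3636 − 0.9091 = 0.4545.

Δy* = 0.4545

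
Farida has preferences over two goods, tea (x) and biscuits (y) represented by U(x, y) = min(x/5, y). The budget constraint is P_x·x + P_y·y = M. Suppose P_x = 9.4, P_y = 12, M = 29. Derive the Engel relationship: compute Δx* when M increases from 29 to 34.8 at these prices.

Δx* = 0.4915

Demand: x*(P_x,P_y,M) = 5·M/(5·P_x + P_y), y* = M/(5·P_x + P_y).
Here 5·9.4 + 12 = 59, giving x* = 2.4576.
At M' = 34.8: x* = 2.9492. Change: 2.9492 − 2.4576 = 0.4915.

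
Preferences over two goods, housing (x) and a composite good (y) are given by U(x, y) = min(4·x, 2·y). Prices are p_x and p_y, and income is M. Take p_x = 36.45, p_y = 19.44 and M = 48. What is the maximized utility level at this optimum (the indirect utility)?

Leontief preferences: the optimum is at the kink where x/2 = y/4, i.e. y = 2·x.
Budget: p_x·x + p_y·2·x = M, so (2·p_x + 4·p_y)·x = 2·M.
Demand: x*(p_x,p_y,M) = 2·M/(2·p_x + 4·p_y), y* = 4·M/(2·p_x + 4·p_y).
Here 2·36.45 + 4·19.44 = 150.66, giving x* = 0.6372 and y* = 1.2744.
Utility at the optimum: U(0.6372, 1.2744) = 2.5488.

V = 2.5488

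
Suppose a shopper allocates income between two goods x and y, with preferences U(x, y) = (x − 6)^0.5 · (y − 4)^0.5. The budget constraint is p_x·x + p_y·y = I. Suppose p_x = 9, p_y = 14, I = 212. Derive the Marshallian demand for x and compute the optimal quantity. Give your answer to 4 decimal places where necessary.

x* = 11.6667

MRS = (y−4)/(x−6). Tangency with p_x/p_y gives y−4 = (p_x/p_y)·(x−6).
Substituting into the budget: x* = 6 + 0.5·(I − 6·p_x − 4·p_y)/p_x, and y* = 4 + 0.5·(…)/p_y.
Discretionary income = 212 − 6·9 − 4·14 = 102; x* = 6 + 0.5·102/9 = 11.6667.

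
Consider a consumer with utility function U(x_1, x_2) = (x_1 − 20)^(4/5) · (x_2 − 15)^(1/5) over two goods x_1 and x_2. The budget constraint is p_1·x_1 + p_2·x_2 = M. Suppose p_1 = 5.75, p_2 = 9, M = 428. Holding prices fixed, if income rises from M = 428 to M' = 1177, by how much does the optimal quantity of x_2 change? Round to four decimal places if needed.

Δx_2* = 16.6444

This is Cobb-Douglas in (x_1−20, x_2−15): tangency gives 0.8·p_2·(x_2−15) = 0.2·p_1·(x_1−20).
After buying the subsistence bundle (20, 15), a share 0.8 of the remaining income goes to x_1: x_1* = 20 + 0.8·(M − 20p_1 − 15p_2)/p_1.
Discretionary income = 428 − 20·5.75 − 15·9 = 178; x_2* = 15 + 0.2·178/9 = 18.9556.
At M' = 1177: x_2* = 35.6. Change: 35.6 − 18.9556 = 16.6444.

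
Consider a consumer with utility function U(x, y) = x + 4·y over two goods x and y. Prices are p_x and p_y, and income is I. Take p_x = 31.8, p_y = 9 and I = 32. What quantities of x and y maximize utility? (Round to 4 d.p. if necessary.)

x* = 0, y* = 3.5556

Linear utility — the consumer picks whichever good has higher MU/price: 1/31.8 = 0.0314 vs 4/9 = 0.4444.
y gives more utility per dollar, so spend all income on y: y* = I/p_y, x* = 0.
Numerically: x* = 0, y* = 3.5556.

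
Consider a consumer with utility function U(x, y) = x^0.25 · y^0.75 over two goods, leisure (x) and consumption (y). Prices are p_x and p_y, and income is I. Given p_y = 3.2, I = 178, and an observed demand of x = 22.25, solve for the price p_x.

MU_x/MU_y = (0.25·y)/(0.75·x); tangency sets this equal to p_x/p_y.
So 0.25·p_y·y = 0.75·p_x·x; combined with the budget, a share 0.25 of income goes to x.
Demand: x*(p_x,p_y,I) = 0.25·I/p_x and y* = 0.75·I/p_y.
Set x* = 22.25 in the demand function and solve for p_x: p_x = 2.

p_x = 2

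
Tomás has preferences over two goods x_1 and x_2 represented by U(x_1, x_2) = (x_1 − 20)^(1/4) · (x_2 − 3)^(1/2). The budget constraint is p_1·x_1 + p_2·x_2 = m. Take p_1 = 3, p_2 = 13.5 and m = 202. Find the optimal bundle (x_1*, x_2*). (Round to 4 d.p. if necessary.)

After buying the subsistence bundle (20, 3), a share 1/3 of the remaining income goes to x_1: x_1* = 20 + 1/3·(m − 20p_1 − 3p_2)/p_1.
Discretionary income = 202 − 20·3 − 3·13.5 = 101.5; x_1* = 20 + 1/3·101.5/3 = 31.2778; x_2* = 3 + 2/3·101.5/13.5 = 8.0123.

x_1* = 31.2778, x_2* = 8.0123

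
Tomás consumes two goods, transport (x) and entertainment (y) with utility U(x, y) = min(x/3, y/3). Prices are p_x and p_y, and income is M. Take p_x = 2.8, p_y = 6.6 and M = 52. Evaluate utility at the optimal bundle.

V = 1.844

With perfect complements, no substitution: consume in ratio x:y = 3:3.
Budget: p_x·x + p_y·x = M, so (3·p_x + 3·p_y)·x = 3·M.
Demand: x*(p_x,p_y,M) = 3·M/(3·p_x + 3·p_y), y* = 3·M/(3·p_x + 3·p_y).
Here 3·2.8 + 3·6.6 = 28.2, giving x* = 5.5319 and y* = 5.5319.
Utility at the optimum: U(5.5319, 5.5319) = 1.844.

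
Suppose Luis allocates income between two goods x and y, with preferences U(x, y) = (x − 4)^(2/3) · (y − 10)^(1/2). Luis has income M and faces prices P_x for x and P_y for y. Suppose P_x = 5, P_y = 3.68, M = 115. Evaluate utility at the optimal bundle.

MRS = (4/3)·(y−10)/(x−4). Tangency with P_x/P_y gives y−10 = (3/4)·(P_x/P_y)·(x−4).
After buying the subsistence bundle (4, 10), a share 4/7 of the remaining income goes to x: x* = 4 + 4/7·(M − 4P_x − 10P_y)/P_x.
Discretionary income = 115 − 4·5 − 10·3.68 = 58.2; x* = 4 + 4/7·58.2/5 = 10.6514; y* = 10 + 3/7·58.2/3.68 = 16.778.
Utility at the optimum: U(10.6514, 16.778) = 9.2079.

V = 9.2079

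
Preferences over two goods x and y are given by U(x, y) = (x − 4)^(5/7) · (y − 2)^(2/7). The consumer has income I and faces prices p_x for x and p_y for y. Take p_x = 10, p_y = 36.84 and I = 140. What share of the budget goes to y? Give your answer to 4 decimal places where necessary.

Let x' = x−4, y' = y−2. MRS = (5/2)·y'/x' = p_x/p_y.
Substituting into the budget: x* = 4 + 5/7·(I − 4·p_x − 2·p_y)/p_x, and y* = 2 + 2/7·(…)/p_y.
Discretionary income = 140 − 4·10 − 2·36.84 = 26.32; x* = 4 + 5/7·26.32/10 = 5.88; y* = 2 + 2/7·26.32/36.84 = 2.2041.
Expenditure on y: 36.84·2.2041 = 81.2; share = 0.58.

share on y = 0.58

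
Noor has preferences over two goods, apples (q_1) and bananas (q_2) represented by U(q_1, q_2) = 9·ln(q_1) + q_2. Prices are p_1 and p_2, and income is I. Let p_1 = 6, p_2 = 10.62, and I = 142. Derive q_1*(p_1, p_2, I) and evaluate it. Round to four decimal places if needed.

At the given prices: q_1* = 9·10.62/6 = 15.93.

q_1* = 15.93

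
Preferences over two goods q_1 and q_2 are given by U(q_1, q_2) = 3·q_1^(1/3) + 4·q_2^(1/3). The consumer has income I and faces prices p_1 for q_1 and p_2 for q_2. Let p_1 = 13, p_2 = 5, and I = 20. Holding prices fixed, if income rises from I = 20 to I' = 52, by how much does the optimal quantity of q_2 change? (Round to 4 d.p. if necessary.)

Δq_2* = 4.5623

From the CES first-order condition, (3/4)·(q_2/q_1)^(2/3) = p_1/p_2.
Solve for the ratio: q_2/q_1 = [(4/3)·p_1/p_2]^(1.5).
With the ratio pinned down, the budget gives q_1* = I/(p_1 + p_2·(q_2/q_1)) and q_2* = (q_2/q_1)·q_1*.
Numerically q_2/q_1 = 6.454582, so q_1* = 20/(13 + 5·6.454582) = 0.4418 and q_2* = 6.454582·0.4418 = 2.8514.
At I' = 52: q_2* = 7.4137. Change: 7.4137 − 2.8514 = 4.5623.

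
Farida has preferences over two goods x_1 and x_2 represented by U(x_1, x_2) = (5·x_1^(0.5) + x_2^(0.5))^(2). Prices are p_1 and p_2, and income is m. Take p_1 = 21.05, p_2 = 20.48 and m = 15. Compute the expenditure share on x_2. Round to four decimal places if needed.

MRS = MU_x_1/MU_x_2 = 5·(x_2/x_1)^(0.5). Set equal to p_1/p_2.
Solve for the ratio: x_2/x_1 = [(1/5)·p_1/p_2]^(2).
With the ratio pinned down, the budget gives x_1* = m/(p_1 + p_2·(x_2/x_1)) and x_2* = (x_2/x_1)·x_1*.
Numerically x_2/x_1 = 0.042258, so x_1* = 15/(21.05 + 20.48·0.042258) = 0.6844 and x_2* = 0.042258·0.6844 = 0.0289.
Expenditure on x_2: 20.48·0.0289 = 0.5923; share = 0.0395.

share on x_2 = 0.0395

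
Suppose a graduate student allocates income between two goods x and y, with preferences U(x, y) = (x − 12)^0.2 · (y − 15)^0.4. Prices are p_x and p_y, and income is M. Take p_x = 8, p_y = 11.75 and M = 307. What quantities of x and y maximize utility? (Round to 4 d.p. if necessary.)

After buying the subsistence bundle (12, 15), a share 1/3 of the remaining income goes to x: x* = 12 + 1/3·(M − 12p_x − 15p_y)/p_x.
Discretionary income = 307 − 12·8 − 15·11.75 = 34.75; x* = 12 + 1/3·34.75/8 = 13.4479; y* = 15 + 2/3·34.75/11.75 = 16.9716.

x* = 13.4479, y* = 16.9716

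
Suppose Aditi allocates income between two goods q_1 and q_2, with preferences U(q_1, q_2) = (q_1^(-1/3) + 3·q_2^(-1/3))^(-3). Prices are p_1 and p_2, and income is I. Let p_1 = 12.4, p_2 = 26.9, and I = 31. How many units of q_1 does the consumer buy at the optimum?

q_1* = 0.6638

MRS = MU_q_1/MU_q_2 = (1/3)·(q_2/q_1)^(4/3). Set equal to p_1/p_2.
Solve for the ratio: q_2/q_1 = [3·p_1/p_2]^(0.75).
With the ratio pinned down, the budget gives q_1* = I/(p_1 + p_2·(q_2/q_1)) and q_2* = (q_2/q_1)·q_1*.
Numerically q_2/q_1 = 1.275243, so q_1* = 31/(12.4 + 26.9·1.275243) = 0.6638.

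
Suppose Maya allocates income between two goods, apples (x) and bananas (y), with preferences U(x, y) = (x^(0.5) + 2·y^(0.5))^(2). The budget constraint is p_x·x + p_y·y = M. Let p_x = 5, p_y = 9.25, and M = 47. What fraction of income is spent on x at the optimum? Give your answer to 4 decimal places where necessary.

share on x = 0.3162

MRS = MU_x/MU_y = (1/2)·(y/x)^(0.5). Set equal to p_x/p_y.
Solve for the ratio: y/x = [2·p_x/p_y]^(2).
Substitute y = (y/x)·x into the budget: x* = M/(p_x + p_y·(y/x)).
Numerically y/x = 1.168736, so x* = 47/(5 + 9.25·1.168736) = 2.9726 and y* = 1.168736·2.9726 = 3.4742.
Expenditure on x: 5·2.9726 = 14.8632; share = 0.3162.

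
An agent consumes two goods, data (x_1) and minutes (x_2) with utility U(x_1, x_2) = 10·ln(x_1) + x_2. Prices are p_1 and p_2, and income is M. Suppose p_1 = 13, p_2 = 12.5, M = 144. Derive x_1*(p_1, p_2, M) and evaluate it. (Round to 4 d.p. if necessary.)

Set MRS = p_1/p_2: (10/x_1)/1 = p_1/p_2.
So x_1*(p_1,p_2) = 10·p_2/p_1, independent of income; and x_2* = (M − 10·p_2)/p_2.
At the given prices: x_1* = 10·12.5/13 = 9.6154.

x_1* = 9.6154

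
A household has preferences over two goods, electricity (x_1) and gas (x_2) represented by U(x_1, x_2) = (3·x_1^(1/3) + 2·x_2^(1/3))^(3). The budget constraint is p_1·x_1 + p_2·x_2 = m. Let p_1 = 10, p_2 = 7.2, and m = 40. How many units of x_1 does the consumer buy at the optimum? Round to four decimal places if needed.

MU_x_1 ∝ 3·x_1^(-2/3), MU_x_2 ∝ 2·x_2^(-2/3), so MRS = (3/2)·(x_2/x_1)^(2/3) = p_1/p_2.
Solve for the ratio: x_2/x_1 = [(2/3)·p_1/p_2]^(1.5).
Substitute x_2 = (x_2/x_1)·x_1 into the budget: x_1* = m/(p_1 + p_2·(x_2/x_1)).
Numerically x_2/x_1 = 0.890973, so x_1* = 40/(10 + 7.2·0.890973) = 2.4368.

x_1* = 2.4368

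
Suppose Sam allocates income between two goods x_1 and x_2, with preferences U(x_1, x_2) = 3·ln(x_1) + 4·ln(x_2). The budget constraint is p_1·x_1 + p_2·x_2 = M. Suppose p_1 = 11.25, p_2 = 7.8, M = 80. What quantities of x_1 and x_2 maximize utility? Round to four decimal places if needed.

Tangency: MRS = (3/4)·x_2/x_1 = p_1/p_2.
Rearranging, p_2·x_2 = (4/3)·p_1·x_1. Substituting into the budget gives p_1·x_1·(1 + (4/3)) = M.
Demand: x_1*(p_1,p_2,M) = 3/7·M/p_1 and x_2* = 4/7·M/p_2.
At p_1=11.25, p_2=7.8, M=80: x_1* = 3/7·80/11.25 = 3.0476, x_2* = 5.8608.

x_1* = 3.0476, x_2* = 5.8608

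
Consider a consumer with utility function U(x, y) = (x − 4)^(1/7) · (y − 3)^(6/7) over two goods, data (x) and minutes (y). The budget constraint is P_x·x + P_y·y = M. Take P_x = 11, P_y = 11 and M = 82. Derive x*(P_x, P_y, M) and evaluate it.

Discretionary income = 82 − 4·11 − 3·11 = 5; x* = 4 + 1/7·5/11 = 4.0649.

x* = 4.0649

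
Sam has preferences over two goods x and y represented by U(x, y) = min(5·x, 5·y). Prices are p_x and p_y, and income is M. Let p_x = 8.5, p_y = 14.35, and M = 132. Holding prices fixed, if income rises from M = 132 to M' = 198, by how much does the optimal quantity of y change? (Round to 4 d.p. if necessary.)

With perfect complements, no substitution: consume in ratio x:y = 5:5.
Budget: p_x·x + p_y·x = M, so (5·p_x + 5·p_y)·x = 5·M.
Demand: x*(p_x,p_y,M) = 5·M/(5·p_x + 5·p_y), y* = 5·M/(5·p_x + 5·p_y).
Here 5·8.5 + 5·14.35 = 114.25, giving y* = 5.7768.
At M' = 198: y* = 8.6652. Change: 8.6652 − 5.7768 = 2.8884.

Δy* = 2.8884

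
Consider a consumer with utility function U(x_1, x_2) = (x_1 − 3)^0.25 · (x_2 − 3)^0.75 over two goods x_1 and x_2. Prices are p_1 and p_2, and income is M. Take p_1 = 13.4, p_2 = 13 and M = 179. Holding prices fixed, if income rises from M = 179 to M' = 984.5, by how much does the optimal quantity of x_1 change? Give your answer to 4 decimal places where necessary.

Δx_1* = 15.028

After buying the subsistence bundle (3, 3), a share 0.25 of the remaining income goes to x_1: x_1* = 3 + 0.25·(M − 3p_1 − 3p_2)/p_1.
Discretionary income = 179 − 3·13.4 − 3·13 = 99.8; x_1* = 3 + 0.25·99.8/13.4 = 4.8619.
At M' = 984.5: x_1* = 19.8899. Change: 19.8899 − 4.8619 = 15.028.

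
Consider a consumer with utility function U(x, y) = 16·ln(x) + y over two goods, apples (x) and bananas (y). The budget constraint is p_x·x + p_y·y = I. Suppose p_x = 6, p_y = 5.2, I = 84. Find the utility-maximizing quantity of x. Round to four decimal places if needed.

x* = 13.8667

MU_x = 16/x, MU_y = 1. Tangency: 16/x = p_x/p_y.
So x*(p_x,p_y) = 16·p_y/p_x, independent of income; and y* = (I − 16·p_y)/p_y.
At the given prices: x* = 16·5.2/6 = 13.8667.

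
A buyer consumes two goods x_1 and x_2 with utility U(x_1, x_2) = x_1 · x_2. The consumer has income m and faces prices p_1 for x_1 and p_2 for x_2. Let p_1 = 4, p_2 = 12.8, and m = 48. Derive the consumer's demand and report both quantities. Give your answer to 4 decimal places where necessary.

x_1* = 6, x_2* = 1.875

MU_x_1/MU_x_2 = (x_2)/(x_1); tangency sets this equal to p_1/p_2.
Rearranging, p_2·x_2 = p_1·x_1. Substituting into the budget gives p_1·x_1·(1 + 1) = m.
Demand: x_1*(p_1,p_2,m) = 0.5·m/p_1 and x_2* = 0.5·m/p_2.
At p_1=4, p_2=12.8, m=48: x_1* = 0.5·48/4 = 6, x_2* = 1.875.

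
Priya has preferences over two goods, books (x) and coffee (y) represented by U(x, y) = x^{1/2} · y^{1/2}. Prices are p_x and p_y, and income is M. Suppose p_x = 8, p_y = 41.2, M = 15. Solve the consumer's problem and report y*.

y* = 0.182

The MRS is y/x. Set MRS = p_x/p_y.
Rearranging, p_y·y = p_x·x. Substituting into the budget gives p_x·x·(1 + 1) = M.
Demand: x*(p_x,p_y,M) = 0.5·M/p_x and y* = 0.5·M/p_y.
At p_x=8, p_y=41.2, M=15: y* = 0.5·15/41.2 = 0.182.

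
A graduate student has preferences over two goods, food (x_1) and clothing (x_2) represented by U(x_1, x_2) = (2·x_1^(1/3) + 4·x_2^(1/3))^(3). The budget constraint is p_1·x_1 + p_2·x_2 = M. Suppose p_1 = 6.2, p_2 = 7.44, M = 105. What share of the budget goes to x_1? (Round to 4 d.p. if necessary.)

From the CES first-order condition, (1/2)·(x_2/x_1)^(2/3) = p_1/p_2.
Solve for the ratio: x_2/x_1 = [2·p_1/p_2]^(1.5).
With the ratio pinned down, the budget gives x_1* = M/(p_1 + p_2·(x_2/x_1)) and x_2* = (x_2/x_1)·x_1*.
Numerically x_2/x_1 = 2.151657, so x_1* = 105/(6.2 + 7.44·2.151657) = 4.728 and x_2* = 2.151657·4.728 = 10.1729.
Expenditure on x_1: 6.2·4.728 = 29.3133; share = 0.2792.

share on x_1 = 0.2792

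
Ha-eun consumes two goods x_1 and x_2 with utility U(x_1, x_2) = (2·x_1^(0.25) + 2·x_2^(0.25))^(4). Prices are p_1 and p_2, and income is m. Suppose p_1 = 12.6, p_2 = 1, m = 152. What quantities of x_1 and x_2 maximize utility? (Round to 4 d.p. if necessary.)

x_1* = 3.626, x_2* = 106.3127

From the CES first-order condition, (x_2/x_1)^(0.75) = p_1/p_2.
Solve for the ratio: x_2/x_1 = [p_1/p_2]^(4/3).
With the ratio pinned down, the budget gives x_1* = m/(p_1 + p_2·(x_2/x_1)) and x_2* = (x_2/x_1)·x_1*.
Numerically x_2/x_1 = 29.319781, so x_1* = 152/(12.6 + 1·29.319781) = 3.626 and x_2* = 29.319781·3.626 = 106.3127.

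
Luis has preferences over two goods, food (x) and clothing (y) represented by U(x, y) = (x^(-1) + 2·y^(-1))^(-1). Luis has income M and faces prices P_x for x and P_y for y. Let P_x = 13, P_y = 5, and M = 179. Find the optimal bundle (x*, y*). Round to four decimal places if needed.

x* = 7.3355, y* = 16.7276

MRS = MU_x/MU_y = (1/2)·(y/x)^(2). Set equal to P_x/P_y.
Hence y/x = (2·P_x/P_y)^(1/(2)), i.e. raised to the 0.5 power.
Substitute y = (y/x)·x into the budget: x* = M/(P_x + P_y·(y/x)).
Numerically y/x = 2.280351, so x* = 179/(13 + 5·2.280351) = 7.3355 and y* = 2.280351·7.3355 = 16.7276.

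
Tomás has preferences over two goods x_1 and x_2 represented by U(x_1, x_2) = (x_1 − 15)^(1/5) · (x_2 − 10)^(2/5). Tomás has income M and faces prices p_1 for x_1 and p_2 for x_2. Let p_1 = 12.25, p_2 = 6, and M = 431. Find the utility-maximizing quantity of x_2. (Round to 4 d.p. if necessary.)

x_2* = 30.8056

After buying the subsistence bundle (15, 10), a share 1/3 of the remaining income goes to x_1: x_1* = 15 + 1/3·(M − 15p_1 − 10p_2)/p_1.
Discretionary income = 431 − 15·12.25 − 10·6 = 187.25; x_2* = 10 + 2/3·187.25/6 = 30.8056.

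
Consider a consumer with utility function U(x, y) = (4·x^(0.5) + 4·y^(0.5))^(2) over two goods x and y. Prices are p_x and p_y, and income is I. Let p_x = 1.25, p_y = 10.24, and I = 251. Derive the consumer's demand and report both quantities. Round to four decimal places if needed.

x* = 178.9549, y* = 2.6666

MRS = MU_x/MU_y = (y/x)^(0.5). Set equal to p_x/p_y.
Hence y/x = (p_x/p_y)^(1/(0.5)), i.e. raised to the 2 power.
With the ratio pinned down, the budget gives x* = I/(p_x + p_y·(y/x)) and y* = (y/x)·x*.
Numerically y/x = 0.014901, so x* = 251/(1.25 + 10.24·0.014901) = 178.9549 and y* = 0.014901·178.9549 = 2.6666.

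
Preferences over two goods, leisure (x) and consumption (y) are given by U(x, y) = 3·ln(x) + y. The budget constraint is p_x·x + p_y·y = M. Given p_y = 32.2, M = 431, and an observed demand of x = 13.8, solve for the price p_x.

p_x = 7

Set MRS = p_x/p_y: (3/x)/1 = p_x/p_y.
So x*(p_x,p_y) = 3·p_y/p_x, independent of income; and y* = (M − 3·p_y)/p_y.
Set x* = 13.8 in the demand function and solve for p_x: p_x = 7.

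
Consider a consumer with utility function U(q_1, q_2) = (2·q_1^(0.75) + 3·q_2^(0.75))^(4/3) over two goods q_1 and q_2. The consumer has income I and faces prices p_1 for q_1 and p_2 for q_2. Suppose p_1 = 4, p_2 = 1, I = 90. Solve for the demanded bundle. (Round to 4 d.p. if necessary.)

With the ratio pinned down, the budget gives q_1* = I/(p_1 + p_2·(q_2/q_1)) and q_2* = (q_2/q_1)·q_1*.
Numerically q_2/q_1 = 1296, so q_1* = 90/(4 + 1·1296) = 0.0692 and q_2* = 1296·0.0692 = 89.7231.

q_1* = 0.0692, q_2* = 89.7231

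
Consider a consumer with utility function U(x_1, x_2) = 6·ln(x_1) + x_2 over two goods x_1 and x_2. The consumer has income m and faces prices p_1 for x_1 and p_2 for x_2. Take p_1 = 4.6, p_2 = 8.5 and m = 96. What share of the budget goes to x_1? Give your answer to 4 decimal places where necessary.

share on x_1 = 0.5312

So x_1*(p_1,p_2) = 6·p_2/p_1, independent of income; and x_2* = (m − 6·p_2)/p_2.
At the given prices: x_1* = 6·8.5/4.6 = 11.087, and x_2* = 5.2941.
Expenditure on x_1: 4.6·11.087 = 51; share = 0.5312.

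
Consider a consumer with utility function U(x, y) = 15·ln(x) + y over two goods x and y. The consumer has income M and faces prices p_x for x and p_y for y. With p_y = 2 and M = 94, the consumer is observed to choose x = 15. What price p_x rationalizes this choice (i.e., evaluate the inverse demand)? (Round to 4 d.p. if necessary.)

MU_x = 15/x, MU_y = 1. Tangency: 15/x = p_x/p_y.
So x*(p_x,p_y) = 15·p_y/p_x, independent of income; and y* = (M − 15·p_y)/p_y.
Set x* = 15 in the demand function and solve for p_x: p_x = 2.

p_x = 2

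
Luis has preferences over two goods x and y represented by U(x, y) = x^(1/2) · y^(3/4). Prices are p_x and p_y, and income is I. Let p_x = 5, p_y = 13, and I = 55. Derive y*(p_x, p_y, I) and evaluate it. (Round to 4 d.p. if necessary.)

y* = 2.5385

MU_x/MU_y = (0.5·y)/(0.75·x); tangency sets this equal to p_x/p_y.
Rearranging, p_y·y = (3/2)·p_x·x. Substituting into the budget gives p_x·x·(1 + (3/2)) = I.
Demand: x*(p_x,p_y,I) = 0.4·I/p_x and y* = 0.6·I/p_y.
At p_x=5, p_y=13, I=55: y* = 0.6·55/13 = 2.5385.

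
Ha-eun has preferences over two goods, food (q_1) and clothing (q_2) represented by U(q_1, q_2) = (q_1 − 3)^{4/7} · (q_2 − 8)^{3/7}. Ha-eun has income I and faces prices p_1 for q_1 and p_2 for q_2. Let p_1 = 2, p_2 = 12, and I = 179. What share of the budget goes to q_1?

This is Cobb-Douglas in (q_1−3, q_2−8): tangency gives 4/7·p_2·(q_2−8) = 3/7·p_1·(q_1−3).
After buying the subsistence bundle (3, 8), a share 4/7 of the remaining income goes to q_1: q_1* = 3 + 4/7·(I − 3p_1 − 8p_2)/p_1.
Discretionary income = 179 − 3·2 − 8·12 = 77; q_1* = 3 + 4/7·77/2 = 25; q_2* = 8 + 3/7·77/12 = 10.75.
Expenditure on q_1: 2·25 = 50; share = 0.2793.

share on q_1 = 0.2793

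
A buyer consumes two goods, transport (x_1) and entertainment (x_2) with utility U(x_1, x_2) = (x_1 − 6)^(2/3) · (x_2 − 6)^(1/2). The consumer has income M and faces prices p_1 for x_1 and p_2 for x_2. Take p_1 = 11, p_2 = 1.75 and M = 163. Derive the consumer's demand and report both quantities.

x_1* = 10.4935, x_2* = 27.1837

MRS = (4/3)·(x_2−6)/(x_1−6). Tangency with p_1/p_2 gives x_2−6 = (3/4)·(p_1/p_2)·(x_1−6).
After buying the subsistence bundle (6, 6), a share 4/7 of the remaining income goes to x_1: x_1* = 6 + 4/7·(M − 6p_1 − 6p_2)/p_1.
Discretionary income = 163 − 6·11 − 6·1.75 = 86.5; x_1* = 6 + 4/7·86.5/11 = 10.4935; x_2* = 6 + 3/7·86.5/1.75 = 27.1837.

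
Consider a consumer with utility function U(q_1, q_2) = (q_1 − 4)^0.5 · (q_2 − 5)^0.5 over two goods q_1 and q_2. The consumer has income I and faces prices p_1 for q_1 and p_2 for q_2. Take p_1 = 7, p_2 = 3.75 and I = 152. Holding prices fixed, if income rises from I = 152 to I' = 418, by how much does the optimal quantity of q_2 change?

Δq_2* = 35.4667

This is Cobb-Douglas in (q_1−4, q_2−5): tangency gives 0.5·p_2·(q_2−5) = 0.5·p_1·(q_1−4).
Substituting into the budget: q_1* = 4 + 0.5·(I − 4·p_1 − 5·p_2)/p_1, and q_2* = 5 + 0.5·(…)/p_2.
Discretionary income = 152 − 4·7 − 5·3.75 = 105.25; q_2* = 5 + 0.5·105.25/3.75 = 19.0333.
At I' = 418: q_2* = 54.5. Change: 54.5 − 19.0333 = 35.4667.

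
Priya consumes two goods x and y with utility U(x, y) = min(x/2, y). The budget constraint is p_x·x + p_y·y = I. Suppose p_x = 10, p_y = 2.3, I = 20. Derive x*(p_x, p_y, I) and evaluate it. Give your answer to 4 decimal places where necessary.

Demand: x*(p_x,p_y,I) = 2·I/(2·p_x + p_y), y* = I/(2·p_x + p_y).
Here 2·10 + 2.3 = 22.3, giving x* = 1.7937.

x* = 1.7937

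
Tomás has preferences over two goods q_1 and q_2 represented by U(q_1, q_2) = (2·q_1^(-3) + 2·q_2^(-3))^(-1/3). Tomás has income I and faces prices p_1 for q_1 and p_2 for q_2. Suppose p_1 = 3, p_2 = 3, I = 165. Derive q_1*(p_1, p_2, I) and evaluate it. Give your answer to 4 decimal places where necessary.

q_1* = 27.5

Substitute q_2 = (q_2/q_1)·q_1 into the budget: q_1* = I/(p_1 + p_2·(q_2/q_1)).
Numerically q_2/q_1 = 1, so q_1* = 165/(3 + 3·1) = 27.5.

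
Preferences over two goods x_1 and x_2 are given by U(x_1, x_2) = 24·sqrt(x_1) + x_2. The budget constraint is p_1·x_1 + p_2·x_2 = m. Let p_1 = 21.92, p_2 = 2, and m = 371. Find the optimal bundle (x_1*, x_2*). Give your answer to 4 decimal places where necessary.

MU_x_1 = 12/√x_1, MU_x_2 = 1. Tangency: 12/√x_1 = p_1/p_2.
Solve: √x_1 = 12·p_2/p_1, so x_1*(p_1,p_2) = (12·p_2/p_1)², and x_2* = (m − p_1·x_1*)/p_2.
Plugging in: x_1* = (12·2/21.92)² = 1.1988, x_2* = 172.3613.

x_1* = 1.1988, x_2* = 172.3613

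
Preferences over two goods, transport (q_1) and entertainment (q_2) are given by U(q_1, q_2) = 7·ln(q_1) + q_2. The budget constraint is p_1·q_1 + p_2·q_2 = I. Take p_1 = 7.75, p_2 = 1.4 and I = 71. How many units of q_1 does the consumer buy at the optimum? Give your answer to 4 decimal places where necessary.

q_1* = 1.2645

Set MRS = p_1/p_2: (7/q_1)/1 = p_1/p_2.
So q_1*(p_1,p_2) = 7·p_2/p_1, independent of income; and q_2* = (I − 7·p_2)/p_2.
At the given prices: q_1* = 7·1.4/7.75 = 1.2645.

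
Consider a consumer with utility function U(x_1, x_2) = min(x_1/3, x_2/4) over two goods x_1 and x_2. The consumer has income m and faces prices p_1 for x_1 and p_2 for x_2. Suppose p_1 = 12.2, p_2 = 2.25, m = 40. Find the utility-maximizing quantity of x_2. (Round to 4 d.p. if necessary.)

x_2* = 3.5088

With perfect complements, no substitution: consume in ratio x_1:x_2 = 3:4.
Budget: p_1·x_1 + p_2·(4/3)·x_1 = m, so (3·p_1 + 4·p_2)·x_1 = 3·m.
Demand: x_1*(p_1,p_2,m) = 3·m/(3·p_1 + 4·p_2), x_2* = 4·m/(3·p_1 + 4·p_2).
Here 3·12.2 + 4·2.25 = 45.6, giving x_2* = 3.5088.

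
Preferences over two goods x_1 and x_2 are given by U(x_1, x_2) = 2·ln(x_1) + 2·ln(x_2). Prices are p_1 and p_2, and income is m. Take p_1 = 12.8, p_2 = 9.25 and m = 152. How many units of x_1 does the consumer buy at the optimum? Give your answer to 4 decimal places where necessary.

x_1* = 5.9375

Demand: x_1*(p_1,p_2,m) = 0.5·m/p_1 and x_2* = 0.5·m/p_2.
At p_1=12.8, p_2=9.25, m=152: x_1* = 0.5·152/12.8 = 5.9375.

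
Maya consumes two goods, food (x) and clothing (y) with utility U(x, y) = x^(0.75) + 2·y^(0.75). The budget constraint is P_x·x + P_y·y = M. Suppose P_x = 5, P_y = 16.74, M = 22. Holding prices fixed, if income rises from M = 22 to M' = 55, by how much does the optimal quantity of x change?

Numerically y/x = 0.127344, so x* = 22/(5 + 16.74·0.127344) = 3.0848.
At M' = 55: x* = 7.712. Change: 7.712 − 3.0848 = 4.6272.

Δx* = 4.6272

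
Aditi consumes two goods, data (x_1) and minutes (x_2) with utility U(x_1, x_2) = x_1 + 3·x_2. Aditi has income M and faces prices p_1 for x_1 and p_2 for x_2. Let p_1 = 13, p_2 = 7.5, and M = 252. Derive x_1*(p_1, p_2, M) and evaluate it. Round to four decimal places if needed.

x_1* = 0

Linear utility — the consumer picks whichever good has higher MU/price: 1/13 = 0.0769 vs 3/7.5 = 0.4.
x_2 gives more utility per dollar, so spend all income on x_2: x_2* = M/p_2, x_1* = 0.
Numerically: x_1* = 0, x_2* = 33.6.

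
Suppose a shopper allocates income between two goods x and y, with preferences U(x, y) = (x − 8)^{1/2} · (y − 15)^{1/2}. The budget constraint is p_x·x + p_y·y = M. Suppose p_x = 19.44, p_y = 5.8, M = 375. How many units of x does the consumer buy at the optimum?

x* = 11.4074

Let x' = x−8, y' = y−15. MRS = y'/x' = p_x/p_y.
Substituting into the budget: x* = 8 + 0.5·(M − 8·p_x − 15·p_y)/p_x, and y* = 15 + 0.5·(…)/p_y.
Discretionary income = 375 − 8·19.44 − 15·5.8 = 132.48; x* = 8 + 0.5·132.48/19.44 = 11.4074.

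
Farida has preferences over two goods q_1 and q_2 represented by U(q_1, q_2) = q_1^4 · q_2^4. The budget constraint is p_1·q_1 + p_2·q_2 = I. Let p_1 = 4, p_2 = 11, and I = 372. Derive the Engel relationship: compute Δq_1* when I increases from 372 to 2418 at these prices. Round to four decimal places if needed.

Δq_1* = 255.75

The MRS is q_2/q_1. Set MRS = p_1/p_2.
So 4·p_2·q_2 = 4·p_1·q_1; combined with the budget, a share 0.5 of income goes to q_1.
Demand: q_1*(p_1,p_2,I) = 0.5·I/p_1 and q_2* = 0.5·I/p_2.
At p_1=4, p_2=11, I=372: q_1* = 0.5·372/4 = 46.5.
At I' = 2418: q_1* = 302.25. Change: 302.25 − 46.5 = 255.75.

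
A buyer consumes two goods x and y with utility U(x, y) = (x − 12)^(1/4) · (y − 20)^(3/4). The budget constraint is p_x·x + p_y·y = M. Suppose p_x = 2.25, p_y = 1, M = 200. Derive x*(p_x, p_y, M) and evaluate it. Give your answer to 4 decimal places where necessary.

Let x' = x−12, y' = y−20. MRS = (1/3)·y'/x' = p_x/p_y.
Substituting into the budget: x* = 12 + 0.25·(M − 12·p_x − 20·p_y)/p_x, and y* = 20 + 0.75·(…)/p_y.
Discretionary income = 200 − 12·2.25 − 20·1 = 153; x* = 12 + 0.25·153/2.25 = 29.

x* = 29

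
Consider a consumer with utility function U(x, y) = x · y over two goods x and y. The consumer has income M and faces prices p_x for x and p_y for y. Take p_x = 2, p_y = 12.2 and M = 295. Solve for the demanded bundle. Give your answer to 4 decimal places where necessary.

x* = 73.75, y* = 12.0902

Tangency: MRS = y/x = p_x/p_y.
Rearranging, p_y·y = p_x·x. Substituting into the budget gives p_x·x·(1 + 1) = M.
Demand: x*(p_x,p_y,M) = 0.5·M/p_x and y* = 0.5·M/p_y.
At p_x=2, p_y=12.2, M=295: x* = 0.5·295/2 = 73.75, y* = 12.0902.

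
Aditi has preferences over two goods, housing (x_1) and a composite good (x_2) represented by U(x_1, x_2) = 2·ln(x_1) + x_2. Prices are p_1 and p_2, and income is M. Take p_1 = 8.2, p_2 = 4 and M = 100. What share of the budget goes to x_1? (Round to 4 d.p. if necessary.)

Set MRS = p_1/p_2: (2/x_1)/1 = p_1/p_2.
So x_1*(p_1,p_2) = 2·p_2/p_1, independent of income; and x_2* = (M − 2·p_2)/p_2.
At the given prices: x_1* = 2·4/8.2 = 0.9756, and x_2* = 23.
Expenditure on x_1: 8.2·0.9756 = 8; share = 0.08.

share on x_1 = 0.08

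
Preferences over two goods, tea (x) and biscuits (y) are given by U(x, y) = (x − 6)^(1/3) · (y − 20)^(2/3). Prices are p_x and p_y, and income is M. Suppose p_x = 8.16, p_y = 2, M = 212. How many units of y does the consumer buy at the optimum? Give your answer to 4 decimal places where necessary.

MRS = (1/2)·(y−20)/(x−6). Tangency with p_x/p_y gives y−20 = 2·(p_x/p_y)·(x−6).
Substituting into the budget: x* = 6 + 1/3·(M − 6·p_x − 20·p_y)/p_x, and y* = 20 + 2/3·(…)/p_y.
Discretionary income = 212 − 6·8.16 − 20·2 = 123.04; y* = 20 + 2/3·123.04/2 = 61.0133.

y* = 61.0133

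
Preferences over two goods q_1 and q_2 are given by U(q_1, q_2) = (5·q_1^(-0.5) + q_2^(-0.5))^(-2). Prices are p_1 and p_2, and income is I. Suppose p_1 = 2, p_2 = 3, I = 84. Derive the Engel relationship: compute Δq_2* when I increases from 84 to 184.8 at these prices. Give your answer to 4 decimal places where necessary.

Δq_2* = 9.4532

MRS = MU_q_1/MU_q_2 = 5·(q_2/q_1)^(1.5). Set equal to p_1/p_2.
Solve for the ratio: q_2/q_1 = [(1/5)·p_1/p_2]^(2/3).
Substitute q_2 = (q_2/q_1)·q_1 into the budget: q_1* = I/(p_1 + p_2·(q_2/q_1)).
Numerically q_2/q_1 = 0.260991, so q_1* = 84/(2 + 3·0.260991) = 30.1835 and q_2* = 0.260991·30.1835 = 7.8776.
At I' = 184.8: q_2* = 17.3308. Change: 17.3308 − 7.8776 = 9.4532.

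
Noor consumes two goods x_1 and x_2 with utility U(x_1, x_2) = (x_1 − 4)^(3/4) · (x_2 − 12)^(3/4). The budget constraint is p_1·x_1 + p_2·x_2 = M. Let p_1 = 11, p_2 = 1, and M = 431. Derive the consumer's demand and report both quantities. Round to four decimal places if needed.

x_1* = 21.0455, x_2* = 199.5

Let x_1' = x_1−4, x_2' = x_2−12. MRS = x_2'/x_1' = p_1/p_2.
Substituting into the budget: x_1* = 4 + 0.5·(M − 4·p_1 − 12·p_2)/p_1, and x_2* = 12 + 0.5·(…)/p_2.
Discretionary income = 431 − 4·11 − 12·1 = 375; x_1* = 4 + 0.5·375/11 = 21.0455; x_2* = 12 + 0.5·375/1 = 199.5.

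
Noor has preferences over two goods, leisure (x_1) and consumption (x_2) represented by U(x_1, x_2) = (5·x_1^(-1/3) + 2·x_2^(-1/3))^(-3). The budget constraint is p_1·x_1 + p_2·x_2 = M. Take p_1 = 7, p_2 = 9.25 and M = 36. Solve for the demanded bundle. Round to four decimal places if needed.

x_1* = 3.3411, x_2* = 1.3635

With the ratio pinned down, the budget gives x_1* = M/(p_1 + p_2·(x_2/x_1)) and x_2* = (x_2/x_1)·x_1*.
Numerically x_2/x_1 = 0.408096, so x_1* = 36/(7 + 9.25·0.408096) = 3.3411 and x_2* = 0.408096·3.3411 = 1.3635.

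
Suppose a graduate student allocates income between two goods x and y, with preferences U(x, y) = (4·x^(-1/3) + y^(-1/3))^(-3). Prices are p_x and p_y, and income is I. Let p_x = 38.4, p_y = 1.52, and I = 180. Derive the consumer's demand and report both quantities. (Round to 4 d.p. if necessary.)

From the CES first-order condition, 4·(y/x)^(4/3) = p_x/p_y.
Solve for the ratio: y/x = [(1/4)·p_x/p_y]^(0.75).
Substitute y = (y/x)·x into the budget: x* = I/(p_x + p_y·(y/x)).
Numerically y/x = 3.984013, so x* = 180/(38.4 + 1.52·3.984013) = 4.049 and y* = 3.984013·4.049 = 16.1312.

x* = 4.049, y* = 16.1312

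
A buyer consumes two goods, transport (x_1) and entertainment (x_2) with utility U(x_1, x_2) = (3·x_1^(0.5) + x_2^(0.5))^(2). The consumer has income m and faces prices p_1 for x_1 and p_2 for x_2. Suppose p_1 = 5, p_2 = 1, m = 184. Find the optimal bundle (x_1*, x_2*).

x_1* = 23.6571, x_2* = 65.7143

Substitute x_2 = (x_2/x_1)·x_1 into the budget: x_1* = m/(p_1 + p_2·(x_2/x_1)).
Numerically x_2/x_1 = 2.777778, so x_1* = 184/(5 + 1·2.777778) = 23.6571 and x_2* = 2.777778·23.6571 = 65.7143.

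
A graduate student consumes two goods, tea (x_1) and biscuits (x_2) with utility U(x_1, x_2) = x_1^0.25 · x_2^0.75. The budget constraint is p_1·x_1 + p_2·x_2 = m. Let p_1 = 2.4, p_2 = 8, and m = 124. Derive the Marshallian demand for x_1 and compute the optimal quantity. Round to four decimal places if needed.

x_1* = 12.9167

Tangency: MRS = (1/3)·x_2/x_1 = p_1/p_2.
Rearranging, p_2·x_2 = 3·p_1·x_1. Substituting into the budget gives p_1·x_1·(1 + 3) = m.
Demand: x_1*(p_1,p_2,m) = 0.25·m/p_1 and x_2* = 0.75·m/p_2.
At p_1=2.4, p_2=8, m=124: x_1* = 0.25·124/2.4 = 12.9167.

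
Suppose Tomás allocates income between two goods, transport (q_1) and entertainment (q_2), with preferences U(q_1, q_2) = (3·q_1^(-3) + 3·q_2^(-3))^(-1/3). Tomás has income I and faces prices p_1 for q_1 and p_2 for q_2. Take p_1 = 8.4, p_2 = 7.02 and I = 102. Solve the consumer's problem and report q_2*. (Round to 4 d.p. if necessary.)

MRS = MU_q_1/MU_q_2 = (q_2/q_1)^(4). Set equal to p_1/p_2.
Solve for the ratio: q_2/q_1 = [p_1/p_2]^(0.25).
Substitute q_2 = (q_2/q_1)·q_1 into the budget: q_1* = I/(p_1 + p_2·(q_2/q_1)).
Numerically q_2/q_1 = 1.045889, so q_1* = 102/(8.4 + 7.02·1.045889) = 6.4794 and q_2* = 1.045889·6.4794 = 6.7768.

q_2* = 6.7768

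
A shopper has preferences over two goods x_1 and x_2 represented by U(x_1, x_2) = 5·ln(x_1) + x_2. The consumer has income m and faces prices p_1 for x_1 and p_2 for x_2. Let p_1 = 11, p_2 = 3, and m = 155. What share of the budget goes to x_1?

Set MRS = p_1/p_2: (5/x_1)/1 = p_1/p_2.
So x_1*(p_1,p_2) = 5·p_2/p_1, independent of income; and x_2* = (m − 5·p_2)/p_2.
At the given prices: x_1* = 5·3/11 = 1.3636, and x_2* = 46.6667.
Expenditure on x_1: 11·1.3636 = 15; share = 0.0968.

share on x_1 = 0.0968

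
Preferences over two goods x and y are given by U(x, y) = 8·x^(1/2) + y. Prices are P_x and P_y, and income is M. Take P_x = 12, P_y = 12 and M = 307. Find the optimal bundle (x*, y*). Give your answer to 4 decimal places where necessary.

x* = 16, y* = 9.5833

Thus x* = (4·P_y/P_x)² — independent of M — with the rest of income spent on y.
Plugging in: x* = (4·12/12)² = 16, y* = 9.5833.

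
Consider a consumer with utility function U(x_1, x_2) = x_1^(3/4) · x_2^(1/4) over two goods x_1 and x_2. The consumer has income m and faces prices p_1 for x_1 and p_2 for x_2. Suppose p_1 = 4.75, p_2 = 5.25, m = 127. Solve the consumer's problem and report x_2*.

x_2* = 6.0476

The MRS is 3·x_2/x_1. Set MRS = p_1/p_2.
Rearranging, p_2·x_2 = (1/3)·p_1·x_1. Substituting into the budget gives p_1·x_1·(1 + (1/3)) = m.
Demand: x_1*(p_1,p_2,m) = 0.75·m/p_1 and x_2* = 0.25·m/p_2.
At p_1=4.75, p_2=5.25, m=127: x_2* = 0.25·127/5.25 = 6.0476.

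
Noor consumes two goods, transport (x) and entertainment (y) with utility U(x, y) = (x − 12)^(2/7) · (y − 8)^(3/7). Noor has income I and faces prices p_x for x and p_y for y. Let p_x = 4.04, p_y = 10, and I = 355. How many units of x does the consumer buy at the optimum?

This is Cobb-Douglas in (x−12, y−8): tangency gives 2/7·p_y·(y−8) = 3/7·p_x·(x−12).
After buying the subsistence bundle (12, 8), a share 0.4 of the remaining income goes to x: x* = 12 + 0.4·(I − 12p_x − 8p_y)/p_x.
Discretionary income = 355 − 12·4.04 − 8·10 = 226.52; x* = 12 + 0.4·226.52/4.04 = 34.4277.

x* = 34.4277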